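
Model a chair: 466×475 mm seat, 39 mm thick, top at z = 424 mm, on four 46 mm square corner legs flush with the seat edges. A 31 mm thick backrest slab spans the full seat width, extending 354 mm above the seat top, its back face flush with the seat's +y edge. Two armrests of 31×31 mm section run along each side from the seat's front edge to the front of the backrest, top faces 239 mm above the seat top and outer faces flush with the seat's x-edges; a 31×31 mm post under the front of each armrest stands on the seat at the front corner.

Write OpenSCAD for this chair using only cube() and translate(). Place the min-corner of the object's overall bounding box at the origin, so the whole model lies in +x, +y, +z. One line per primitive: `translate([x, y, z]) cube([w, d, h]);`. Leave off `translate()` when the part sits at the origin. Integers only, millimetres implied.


// leg_h = 424 - 39 = 385
// arm post h = 239 - 31 = 208
translate([0, 0, 385]) cube([466, 475, 39]);
cube([46, 46, 385]);
translate([420, 0, 0]) cube([46, 46, 385]);
translate([0, 429, 0]) cube([46, 46, 385]);
translate([420, 429, 0]) cube([46, 46, 385]);
translate([0, 444, 424]) cube([466, 31, 354]);
translate([0, 0, 632]) cube([31, 444, 31]);
translate([435, 0, 632]) cube([31, 444, 31]);
translate([0, 0, 424]) cube([31, 31, 208]);
translate([435, 0, 424]) cube([31, 31, 208]);


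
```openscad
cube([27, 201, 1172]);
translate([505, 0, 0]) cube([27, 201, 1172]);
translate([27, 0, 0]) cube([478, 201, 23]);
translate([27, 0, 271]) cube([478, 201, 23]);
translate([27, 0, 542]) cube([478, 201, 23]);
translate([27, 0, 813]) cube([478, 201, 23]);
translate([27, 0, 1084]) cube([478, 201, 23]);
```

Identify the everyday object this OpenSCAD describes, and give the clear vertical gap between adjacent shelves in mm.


A bookshelf. The clear shelf gap is 248 mm.

Two tall side panels with 5 horizontal boards between them — a bookshelf. The first two shelf undersides are at z = 0 and z = 271; with shelf thickness 23, the clear gap is 271 − 0 − 23 = 248 mm.


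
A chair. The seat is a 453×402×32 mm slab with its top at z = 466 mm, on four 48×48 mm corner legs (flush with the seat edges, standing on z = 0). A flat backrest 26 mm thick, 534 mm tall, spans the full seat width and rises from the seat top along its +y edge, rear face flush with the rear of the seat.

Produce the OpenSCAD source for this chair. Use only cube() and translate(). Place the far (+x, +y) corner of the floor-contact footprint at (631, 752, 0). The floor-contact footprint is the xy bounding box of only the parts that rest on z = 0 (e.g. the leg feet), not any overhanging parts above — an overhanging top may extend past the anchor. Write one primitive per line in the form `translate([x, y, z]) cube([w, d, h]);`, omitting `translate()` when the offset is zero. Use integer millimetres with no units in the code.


// leg_h = 466 - 32 = 434
translate([178, 350, 434]) cube([453, 402, 32]);
translate([178, 350, 0]) cube([48, 48, 434]);
translate([583, 350, 0]) cube([48, 48, 434]);
translate([178, 704, 0]) cube([48, 48, 434]);
translate([583, 704, 0]) cube([48, 48, 434]);
translate([178, 726, 466]) cube([453, 26, 534]);


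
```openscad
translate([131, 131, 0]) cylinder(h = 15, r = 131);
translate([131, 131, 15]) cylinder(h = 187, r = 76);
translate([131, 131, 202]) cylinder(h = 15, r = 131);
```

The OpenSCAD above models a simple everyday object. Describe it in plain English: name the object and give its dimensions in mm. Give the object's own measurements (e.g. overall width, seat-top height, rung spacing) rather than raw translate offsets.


A spool: two coaxial disc flanges of radius 131 mm and thickness 15 mm, joined by a core cylinder of radius 76 mm and height 187 mm. The lower flange rests on z = 0 and the three cylinders share a vertical axis.


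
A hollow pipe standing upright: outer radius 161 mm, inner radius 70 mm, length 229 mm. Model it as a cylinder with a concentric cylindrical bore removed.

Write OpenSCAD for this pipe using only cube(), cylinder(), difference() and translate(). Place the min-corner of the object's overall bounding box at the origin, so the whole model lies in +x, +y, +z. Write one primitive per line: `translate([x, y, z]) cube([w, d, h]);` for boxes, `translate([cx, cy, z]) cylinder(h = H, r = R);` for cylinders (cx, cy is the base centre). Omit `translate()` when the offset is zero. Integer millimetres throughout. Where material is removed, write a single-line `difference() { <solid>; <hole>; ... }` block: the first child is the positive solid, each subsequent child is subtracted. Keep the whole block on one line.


difference() { translate([161, 161, 0]) cylinder(h = 229, r = 161); translate([161, 161, 0]) cylinder(h = 229, r = 70); }


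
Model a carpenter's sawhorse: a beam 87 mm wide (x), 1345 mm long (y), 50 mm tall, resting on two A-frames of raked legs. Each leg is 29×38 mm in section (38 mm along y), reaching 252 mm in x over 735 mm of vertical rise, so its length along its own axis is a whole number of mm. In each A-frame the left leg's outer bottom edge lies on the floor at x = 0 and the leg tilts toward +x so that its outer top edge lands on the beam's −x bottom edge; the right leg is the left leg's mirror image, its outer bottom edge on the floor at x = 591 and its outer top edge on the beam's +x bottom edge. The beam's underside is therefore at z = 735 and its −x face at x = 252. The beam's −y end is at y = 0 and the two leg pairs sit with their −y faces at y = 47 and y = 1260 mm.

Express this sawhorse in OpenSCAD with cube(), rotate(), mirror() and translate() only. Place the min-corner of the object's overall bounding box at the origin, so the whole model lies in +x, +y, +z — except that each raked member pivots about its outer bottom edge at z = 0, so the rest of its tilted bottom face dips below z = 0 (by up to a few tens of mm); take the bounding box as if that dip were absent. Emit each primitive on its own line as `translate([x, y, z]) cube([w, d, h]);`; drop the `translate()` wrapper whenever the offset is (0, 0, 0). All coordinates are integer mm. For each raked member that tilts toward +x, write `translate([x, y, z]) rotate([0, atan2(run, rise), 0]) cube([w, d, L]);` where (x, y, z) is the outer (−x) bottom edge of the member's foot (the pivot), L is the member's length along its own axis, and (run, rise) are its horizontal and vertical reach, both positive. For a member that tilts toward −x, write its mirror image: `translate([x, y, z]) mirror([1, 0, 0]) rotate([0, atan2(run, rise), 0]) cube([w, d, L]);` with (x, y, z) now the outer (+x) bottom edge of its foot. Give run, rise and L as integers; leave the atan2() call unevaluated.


translate([252, 0, 735]) cube([87, 1345, 50]);
translate([0, 47, 0]) rotate([0, atan2(252, 735), 0]) cube([29, 38, 777]);
translate([591, 47, 0]) mirror([1, 0, 0]) rotate([0, atan2(252, 735), 0]) cube([29, 38, 777]);
translate([0, 1260, 0]) rotate([0, atan2(252, 735), 0]) cube([29, 38, 777]);
translate([591, 1260, 0]) mirror([1, 0, 0]) rotate([0, atan2(252, 735), 0]) cube([29, 38, 777]);


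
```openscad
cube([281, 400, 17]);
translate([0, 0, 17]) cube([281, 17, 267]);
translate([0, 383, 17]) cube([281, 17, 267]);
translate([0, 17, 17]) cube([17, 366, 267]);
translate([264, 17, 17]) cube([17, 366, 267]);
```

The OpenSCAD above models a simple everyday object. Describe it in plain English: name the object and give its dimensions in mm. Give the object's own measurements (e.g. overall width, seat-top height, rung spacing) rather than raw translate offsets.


An open-topped rectangular box: outside dimensions 281×400×284 mm, with a uniform wall and base thickness of 17 mm. The base is a full 281×400 slab on the floor; four walls sit on top of the base. The front and back walls (the −y and +y sides) span the full width; the two side walls fit between them.


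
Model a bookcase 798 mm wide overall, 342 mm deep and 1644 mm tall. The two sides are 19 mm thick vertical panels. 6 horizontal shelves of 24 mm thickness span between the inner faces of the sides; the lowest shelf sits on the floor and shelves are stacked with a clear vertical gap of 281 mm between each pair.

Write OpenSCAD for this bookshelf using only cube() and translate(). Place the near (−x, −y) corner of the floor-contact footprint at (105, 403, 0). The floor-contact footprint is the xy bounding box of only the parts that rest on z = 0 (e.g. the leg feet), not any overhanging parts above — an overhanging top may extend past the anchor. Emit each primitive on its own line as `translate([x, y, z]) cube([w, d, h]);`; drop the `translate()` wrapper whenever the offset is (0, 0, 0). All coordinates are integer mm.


translate([105, 403, 0]) cube([19, 342, 1644]);
translate([884, 403, 0]) cube([19, 342, 1644]);
translate([124, 403, 0]) cube([760, 342, 24]);
translate([124, 403, 305]) cube([760, 342, 24]);
translate([124, 403, 610]) cube([760, 342, 24]);
translate([124, 403, 915]) cube([760, 342, 24]);
translate([124, 403, 1220]) cube([760, 342, 24]);
translate([124, 403, 1525]) cube([760, 342, 24]);


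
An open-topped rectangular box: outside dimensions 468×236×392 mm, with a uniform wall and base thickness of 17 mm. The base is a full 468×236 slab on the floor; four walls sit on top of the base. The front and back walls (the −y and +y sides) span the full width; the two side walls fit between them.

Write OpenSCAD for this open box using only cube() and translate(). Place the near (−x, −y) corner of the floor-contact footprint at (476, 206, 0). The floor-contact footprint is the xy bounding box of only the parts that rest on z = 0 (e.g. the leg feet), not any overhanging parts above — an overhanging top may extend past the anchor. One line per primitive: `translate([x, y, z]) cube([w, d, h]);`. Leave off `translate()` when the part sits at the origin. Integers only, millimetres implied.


translate([476, 206, 0]) cube([468, 236, 17]);
translate([476, 206, 17]) cube([468, 17, 375]);
translate([476, 425, 17]) cube([468, 17, 375]);
translate([476, 223, 17]) cube([17, 202, 375]);
translate([927, 223, 17]) cube([17, 202, 375]);


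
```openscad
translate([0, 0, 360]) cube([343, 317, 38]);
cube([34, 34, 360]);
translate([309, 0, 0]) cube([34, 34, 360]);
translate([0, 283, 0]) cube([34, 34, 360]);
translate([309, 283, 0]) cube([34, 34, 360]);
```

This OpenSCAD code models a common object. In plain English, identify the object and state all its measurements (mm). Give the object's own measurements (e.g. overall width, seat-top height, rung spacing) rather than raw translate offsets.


A four-legged stool. The seat is a 343×317×38 mm slab whose top surface is at z = 398 mm; four square legs, each 34×34 mm in cross-section, run from the floor (z = 0) to the underside of the seat, each flush with a corner of the seat.


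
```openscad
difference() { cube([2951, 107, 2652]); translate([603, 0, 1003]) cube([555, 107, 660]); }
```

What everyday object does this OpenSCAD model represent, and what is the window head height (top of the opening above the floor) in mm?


A wall with a window opening. The window head height is 1663 mm.

A wall with a rectangular opening subtracted — a window. Sill at z = 1003, opening 660 mm tall, so the head is at 1003 + 660 = 1663 mm.


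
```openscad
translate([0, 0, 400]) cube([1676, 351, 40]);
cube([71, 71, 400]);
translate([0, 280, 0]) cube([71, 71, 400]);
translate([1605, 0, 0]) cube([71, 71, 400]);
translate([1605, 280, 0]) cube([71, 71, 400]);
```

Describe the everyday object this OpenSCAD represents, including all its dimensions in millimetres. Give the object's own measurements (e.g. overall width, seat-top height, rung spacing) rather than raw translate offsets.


A long wooden bench with a 1676 mm (x) × 351 mm (y) seat, 40 mm thick, its top surface 440 mm above the floor. Four 71 mm square legs at the seat corners, flush with the edges, run from z = 0 to the seat underside.


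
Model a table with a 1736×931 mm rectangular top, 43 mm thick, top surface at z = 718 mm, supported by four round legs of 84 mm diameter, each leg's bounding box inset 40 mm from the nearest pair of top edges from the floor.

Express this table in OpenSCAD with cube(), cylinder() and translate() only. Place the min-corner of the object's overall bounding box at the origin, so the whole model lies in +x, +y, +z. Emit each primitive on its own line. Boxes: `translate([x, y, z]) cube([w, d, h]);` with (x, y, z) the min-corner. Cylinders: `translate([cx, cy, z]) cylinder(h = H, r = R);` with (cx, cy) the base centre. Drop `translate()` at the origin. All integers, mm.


translate([0, 0, 675]) cube([1736, 931, 43]);
translate([82, 82, 0]) cylinder(h = 675, r = 42);
translate([1654, 82, 0]) cylinder(h = 675, r = 42);
translate([82, 849, 0]) cylinder(h = 675, r = 42);
translate([1654, 849, 0]) cylinder(h = 675, r = 42);


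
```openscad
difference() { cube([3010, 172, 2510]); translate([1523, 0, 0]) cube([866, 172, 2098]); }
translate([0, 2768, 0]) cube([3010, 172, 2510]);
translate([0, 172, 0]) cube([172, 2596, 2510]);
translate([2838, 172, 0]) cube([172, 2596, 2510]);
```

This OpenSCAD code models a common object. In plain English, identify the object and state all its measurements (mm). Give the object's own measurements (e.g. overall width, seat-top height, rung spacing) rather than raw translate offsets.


A single room: four walls, each 2510 mm tall and 172 mm thick, enclosing an outside footprint 3010×2940 mm (x × y), no floor or roof. The front and back walls (−y and +y sides) run the full x-width; the side walls fit between their inner faces. A door opening 866 mm wide and 2098 mm tall is cut through the front wall from the floor up, its −x edge 1523 mm from the wall's −x end.


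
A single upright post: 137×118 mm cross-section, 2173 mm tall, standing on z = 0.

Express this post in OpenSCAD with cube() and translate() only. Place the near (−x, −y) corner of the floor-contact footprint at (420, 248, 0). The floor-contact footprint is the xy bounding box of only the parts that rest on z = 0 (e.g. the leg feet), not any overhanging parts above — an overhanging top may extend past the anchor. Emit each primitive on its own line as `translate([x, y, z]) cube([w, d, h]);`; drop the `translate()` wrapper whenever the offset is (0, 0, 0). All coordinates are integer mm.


translate([420, 248, 0]) cube([137, 118, 2173]);


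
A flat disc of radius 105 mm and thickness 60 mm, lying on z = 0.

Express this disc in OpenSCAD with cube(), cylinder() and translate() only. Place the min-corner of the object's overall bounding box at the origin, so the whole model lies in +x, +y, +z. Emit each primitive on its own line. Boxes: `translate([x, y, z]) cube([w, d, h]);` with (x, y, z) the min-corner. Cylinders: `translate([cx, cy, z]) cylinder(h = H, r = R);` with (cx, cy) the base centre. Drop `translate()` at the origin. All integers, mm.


translate([105, 105, 0]) cylinder(h = 60, r = 105);


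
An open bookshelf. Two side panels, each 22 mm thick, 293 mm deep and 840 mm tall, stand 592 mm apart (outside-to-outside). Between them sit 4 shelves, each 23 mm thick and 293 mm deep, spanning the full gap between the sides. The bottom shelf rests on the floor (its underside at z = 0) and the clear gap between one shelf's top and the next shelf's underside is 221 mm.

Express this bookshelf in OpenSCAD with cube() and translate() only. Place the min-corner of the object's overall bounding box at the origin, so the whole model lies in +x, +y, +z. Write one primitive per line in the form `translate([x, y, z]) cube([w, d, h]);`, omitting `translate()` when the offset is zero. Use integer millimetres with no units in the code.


cube([22, 293, 840]);
translate([570, 0, 0]) cube([22, 293, 840]);
translate([22, 0, 0]) cube([548, 293, 23]);
translate([22, 0, 244]) cube([548, 293, 23]);
translate([22, 0, 488]) cube([548, 293, 23]);
translate([22, 0, 732]) cube([548, 293, 23]);


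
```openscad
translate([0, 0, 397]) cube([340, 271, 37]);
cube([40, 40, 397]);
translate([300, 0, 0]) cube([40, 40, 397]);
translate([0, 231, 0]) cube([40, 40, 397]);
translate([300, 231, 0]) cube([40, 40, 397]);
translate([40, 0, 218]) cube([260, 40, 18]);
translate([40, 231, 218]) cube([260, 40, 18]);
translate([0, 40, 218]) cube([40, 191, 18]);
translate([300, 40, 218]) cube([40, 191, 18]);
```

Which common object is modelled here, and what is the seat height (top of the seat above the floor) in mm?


A stool. The seat height is 434 mm.

A 340×271×37 slab at z = 397 on four corner posts — a stool. The seat top is 397 + 37 = 434 mm.


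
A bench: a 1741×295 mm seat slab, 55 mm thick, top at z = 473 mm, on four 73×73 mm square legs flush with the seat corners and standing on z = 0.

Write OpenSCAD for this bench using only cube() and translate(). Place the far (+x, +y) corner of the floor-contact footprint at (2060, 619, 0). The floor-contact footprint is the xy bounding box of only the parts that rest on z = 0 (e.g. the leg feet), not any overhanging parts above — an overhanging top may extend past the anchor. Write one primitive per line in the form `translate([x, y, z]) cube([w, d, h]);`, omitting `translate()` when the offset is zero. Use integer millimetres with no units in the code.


translate([319, 324, 418]) cube([1741, 295, 55]);
translate([319, 324, 0]) cube([73, 73, 418]);
translate([319, 546, 0]) cube([73, 73, 418]);
translate([1987, 324, 0]) cube([73, 73, 418]);
translate([1987, 546, 0]) cube([73, 73, 418]);


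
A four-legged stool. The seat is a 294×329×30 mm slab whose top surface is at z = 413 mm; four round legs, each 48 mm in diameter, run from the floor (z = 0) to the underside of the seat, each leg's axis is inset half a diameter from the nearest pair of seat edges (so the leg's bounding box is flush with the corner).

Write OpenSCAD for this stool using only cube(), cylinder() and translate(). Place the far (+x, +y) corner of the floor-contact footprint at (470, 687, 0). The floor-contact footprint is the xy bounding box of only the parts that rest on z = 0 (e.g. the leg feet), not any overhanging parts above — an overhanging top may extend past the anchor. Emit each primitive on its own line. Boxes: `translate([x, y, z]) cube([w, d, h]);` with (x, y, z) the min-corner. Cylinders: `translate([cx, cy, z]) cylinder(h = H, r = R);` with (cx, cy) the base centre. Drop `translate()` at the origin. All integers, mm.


translate([176, 358, 383]) cube([294, 329, 30]);
translate([200, 382, 0]) cylinder(h = 383, r = 24);
translate([446, 382, 0]) cylinder(h = 383, r = 24);
translate([200, 663, 0]) cylinder(h = 383, r = 24);
translate([446, 663, 0]) cylinder(h = 383, r = 24);


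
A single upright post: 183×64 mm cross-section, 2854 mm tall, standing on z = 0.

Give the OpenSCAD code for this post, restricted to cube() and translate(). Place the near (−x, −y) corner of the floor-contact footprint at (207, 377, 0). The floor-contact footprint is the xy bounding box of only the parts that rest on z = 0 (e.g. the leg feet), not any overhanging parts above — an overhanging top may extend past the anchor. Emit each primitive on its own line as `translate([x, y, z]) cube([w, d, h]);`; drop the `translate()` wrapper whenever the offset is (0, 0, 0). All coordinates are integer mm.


translate([207, 377, 0]) cube([183, 64, 2854]);


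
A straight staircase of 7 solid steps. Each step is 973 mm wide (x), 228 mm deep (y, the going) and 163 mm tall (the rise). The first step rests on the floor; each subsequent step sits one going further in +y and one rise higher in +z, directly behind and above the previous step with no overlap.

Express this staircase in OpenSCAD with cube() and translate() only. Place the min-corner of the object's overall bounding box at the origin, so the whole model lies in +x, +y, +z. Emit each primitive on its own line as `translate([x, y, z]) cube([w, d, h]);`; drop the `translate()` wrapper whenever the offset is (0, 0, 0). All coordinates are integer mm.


cube([973, 228, 163]);
translate([0, 228, 163]) cube([973, 228, 163]);
translate([0, 456, 326]) cube([973, 228, 163]);
translate([0, 684, 489]) cube([973, 228, 163]);
translate([0, 912, 652]) cube([973, 228, 163]);
translate([0, 1140, 815]) cube([973, 228, 163]);
translate([0, 1368, 978]) cube([973, 228, 163]);


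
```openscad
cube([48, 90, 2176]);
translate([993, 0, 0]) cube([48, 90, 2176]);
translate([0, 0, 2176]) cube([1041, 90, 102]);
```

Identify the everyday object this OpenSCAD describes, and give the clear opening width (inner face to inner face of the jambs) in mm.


A door frame. The clear opening width is 945 mm.

Two 2176 mm tall posts with a header on top — a door frame. The left jamb is 48 mm wide at x = 0; the right jamb starts at x = 993. The clear opening is 993 − 48 = 945 mm.


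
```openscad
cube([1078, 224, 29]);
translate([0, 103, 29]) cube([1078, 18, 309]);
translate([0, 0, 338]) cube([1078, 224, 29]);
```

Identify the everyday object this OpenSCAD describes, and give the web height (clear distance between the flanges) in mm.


An I-beam. The web height is 309 mm.

Two wide flanges with a thin centred web — an I-beam. Overall 367 mm minus two 29 mm flanges gives a web of 367 − 2·29 = 309 mm.


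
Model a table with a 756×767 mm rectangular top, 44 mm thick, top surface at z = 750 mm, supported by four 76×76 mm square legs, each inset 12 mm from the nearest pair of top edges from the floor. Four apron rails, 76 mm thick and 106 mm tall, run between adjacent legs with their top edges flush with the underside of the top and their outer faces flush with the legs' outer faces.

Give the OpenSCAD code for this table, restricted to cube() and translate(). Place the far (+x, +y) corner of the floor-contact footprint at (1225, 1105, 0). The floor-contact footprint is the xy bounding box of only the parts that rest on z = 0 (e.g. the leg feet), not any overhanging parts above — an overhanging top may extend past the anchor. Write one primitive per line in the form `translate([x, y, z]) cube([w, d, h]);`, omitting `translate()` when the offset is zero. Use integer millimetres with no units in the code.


// leg_h = 750 - 44 = 706
// apron z = 706 - 106 = 600
translate([481, 350, 706]) cube([756, 767, 44]);
translate([493, 362, 0]) cube([76, 76, 706]);
translate([1149, 362, 0]) cube([76, 76, 706]);
translate([493, 1029, 0]) cube([76, 76, 706]);
translate([1149, 1029, 0]) cube([76, 76, 706]);
translate([569, 362, 600]) cube([580, 76, 106]);
translate([569, 1029, 600]) cube([580, 76, 106]);
translate([493, 438, 600]) cube([76, 591, 106]);
translate([1149, 438, 600]) cube([76, 591, 106]);


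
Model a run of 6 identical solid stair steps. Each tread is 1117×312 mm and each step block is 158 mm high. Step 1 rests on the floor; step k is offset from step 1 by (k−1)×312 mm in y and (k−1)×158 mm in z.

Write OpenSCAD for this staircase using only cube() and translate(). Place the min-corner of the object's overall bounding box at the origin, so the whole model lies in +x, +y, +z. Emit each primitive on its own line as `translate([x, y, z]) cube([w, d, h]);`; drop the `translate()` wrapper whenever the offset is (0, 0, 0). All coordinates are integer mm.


cube([1117, 312, 158]);
translate([0, 312, 158]) cube([1117, 312, 158]);
translate([0, 624, 316]) cube([1117, 312, 158]);
translate([0, 936, 474]) cube([1117, 312, 158]);
translate([0, 1248, 632]) cube([1117, 312, 158]);
translate([0, 1560, 790]) cube([1117, 312, 158]);


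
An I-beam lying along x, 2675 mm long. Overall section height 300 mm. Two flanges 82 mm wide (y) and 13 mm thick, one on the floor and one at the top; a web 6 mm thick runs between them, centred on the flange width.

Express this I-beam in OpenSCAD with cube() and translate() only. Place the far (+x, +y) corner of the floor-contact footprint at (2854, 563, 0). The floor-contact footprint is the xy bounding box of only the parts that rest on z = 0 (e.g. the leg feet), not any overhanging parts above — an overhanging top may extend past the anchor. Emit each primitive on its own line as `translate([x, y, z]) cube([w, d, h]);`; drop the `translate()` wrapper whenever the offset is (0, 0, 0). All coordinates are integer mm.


translate([179, 481, 0]) cube([2675, 82, 13]);
translate([179, 519, 13]) cube([2675, 6, 274]);
translate([179, 481, 287]) cube([2675, 82, 13]);


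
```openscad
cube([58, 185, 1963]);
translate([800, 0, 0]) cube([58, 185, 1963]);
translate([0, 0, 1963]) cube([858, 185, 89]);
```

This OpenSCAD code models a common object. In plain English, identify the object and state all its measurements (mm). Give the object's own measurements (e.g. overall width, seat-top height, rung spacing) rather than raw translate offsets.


A door frame. The clear opening is 742 mm wide and 1963 mm high. Two 58 mm wide jambs, 185 mm deep, stand either side of the opening from the floor to the top of the opening. A 89 mm thick head sits across the top of both jambs, spanning the full outside width of the frame.


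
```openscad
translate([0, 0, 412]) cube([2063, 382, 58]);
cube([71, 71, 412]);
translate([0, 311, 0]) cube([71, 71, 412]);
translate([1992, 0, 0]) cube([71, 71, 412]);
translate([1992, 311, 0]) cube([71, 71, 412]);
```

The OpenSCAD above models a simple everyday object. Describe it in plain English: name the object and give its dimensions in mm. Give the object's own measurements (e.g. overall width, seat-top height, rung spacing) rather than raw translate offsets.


A bench: a 2063×382 mm seat slab, 58 mm thick, top at z = 470 mm, on four 71×71 mm square legs flush with the seat corners and standing on z = 0.


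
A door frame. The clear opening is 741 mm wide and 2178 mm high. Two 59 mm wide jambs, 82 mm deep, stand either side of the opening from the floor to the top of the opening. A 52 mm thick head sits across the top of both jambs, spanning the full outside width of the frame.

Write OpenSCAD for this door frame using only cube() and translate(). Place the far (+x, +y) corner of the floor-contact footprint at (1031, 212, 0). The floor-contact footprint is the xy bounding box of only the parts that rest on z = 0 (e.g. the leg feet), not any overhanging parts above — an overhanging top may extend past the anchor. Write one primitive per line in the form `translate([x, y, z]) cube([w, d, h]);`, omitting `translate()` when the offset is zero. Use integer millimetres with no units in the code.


translate([172, 130, 0]) cube([59, 82, 2178]);
translate([972, 130, 0]) cube([59, 82, 2178]);
translate([172, 130, 2178]) cube([859, 82, 52]);


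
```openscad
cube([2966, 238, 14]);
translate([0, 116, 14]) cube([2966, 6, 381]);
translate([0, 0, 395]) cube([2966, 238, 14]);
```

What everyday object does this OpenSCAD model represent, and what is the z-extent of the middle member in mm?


An I-beam. The web height is 381 mm.

Two wide flanges with a thin centred web — an I-beam. Overall 409 mm minus two 14 mm flanges gives a web of 409 − 2·14 = 381 mm.


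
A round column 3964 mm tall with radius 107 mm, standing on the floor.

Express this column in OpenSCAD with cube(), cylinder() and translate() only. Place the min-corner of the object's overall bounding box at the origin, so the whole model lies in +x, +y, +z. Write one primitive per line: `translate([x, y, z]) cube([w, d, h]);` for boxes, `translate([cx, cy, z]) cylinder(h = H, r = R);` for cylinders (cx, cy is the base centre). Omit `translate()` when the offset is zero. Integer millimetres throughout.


translate([107, 107, 0]) cylinder(h = 3964, r = 107);


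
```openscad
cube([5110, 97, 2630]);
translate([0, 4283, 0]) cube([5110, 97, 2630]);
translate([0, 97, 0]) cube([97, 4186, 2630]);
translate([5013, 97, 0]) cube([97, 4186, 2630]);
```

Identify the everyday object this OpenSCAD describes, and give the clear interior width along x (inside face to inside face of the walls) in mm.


A house (or room) frame. The interior width is 4916 mm.

Four 2630 mm walls enclosing a rectangle with no floor or roof — a room or house frame. Outside width is 5110 mm and wall thickness is 97 mm, so the interior width is 5110 − 2 × 97 = 4916 mm.


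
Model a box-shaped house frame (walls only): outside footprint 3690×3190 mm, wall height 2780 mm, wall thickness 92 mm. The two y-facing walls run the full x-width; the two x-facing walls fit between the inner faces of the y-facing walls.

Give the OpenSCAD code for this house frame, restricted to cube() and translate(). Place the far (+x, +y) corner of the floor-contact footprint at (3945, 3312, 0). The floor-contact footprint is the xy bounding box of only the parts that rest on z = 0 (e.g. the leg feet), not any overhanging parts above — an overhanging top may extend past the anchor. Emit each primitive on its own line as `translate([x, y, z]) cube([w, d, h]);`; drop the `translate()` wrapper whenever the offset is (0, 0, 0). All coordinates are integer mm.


translate([255, 122, 0]) cube([3690, 92, 2780]);
translate([255, 3220, 0]) cube([3690, 92, 2780]);
translate([255, 214, 0]) cube([92, 3006, 2780]);
translate([3853, 214, 0]) cube([92, 3006, 2780]);


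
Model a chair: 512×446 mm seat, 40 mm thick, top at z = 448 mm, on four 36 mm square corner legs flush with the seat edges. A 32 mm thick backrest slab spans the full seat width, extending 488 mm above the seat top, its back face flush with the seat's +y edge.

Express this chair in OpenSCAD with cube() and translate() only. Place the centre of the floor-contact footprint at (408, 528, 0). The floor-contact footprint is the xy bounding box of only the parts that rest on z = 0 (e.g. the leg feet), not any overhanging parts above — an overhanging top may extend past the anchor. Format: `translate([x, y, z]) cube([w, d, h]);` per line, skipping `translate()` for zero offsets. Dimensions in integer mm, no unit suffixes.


translate([152, 305, 408]) cube([512, 446, 40]);
translate([152, 305, 0]) cube([36, 36, 408]);
translate([628, 305, 0]) cube([36, 36, 408]);
translate([152, 715, 0]) cube([36, 36, 408]);
translate([628, 715, 0]) cube([36, 36, 408]);
translate([152, 719, 448]) cube([512, 32, 488]);


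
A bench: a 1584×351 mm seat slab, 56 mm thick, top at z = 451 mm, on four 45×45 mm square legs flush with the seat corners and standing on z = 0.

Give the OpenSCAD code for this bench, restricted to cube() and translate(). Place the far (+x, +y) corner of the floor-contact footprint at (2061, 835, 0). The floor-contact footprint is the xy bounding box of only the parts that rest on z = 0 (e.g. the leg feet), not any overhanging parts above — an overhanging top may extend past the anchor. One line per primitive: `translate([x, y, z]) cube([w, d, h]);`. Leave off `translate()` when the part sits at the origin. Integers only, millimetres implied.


translate([477, 484, 395]) cube([1584, 351, 56]);
translate([477, 484, 0]) cube([45, 45, 395]);
translate([477, 790, 0]) cube([45, 45, 395]);
translate([2016, 484, 0]) cube([45, 45, 395]);
translate([2016, 790, 0]) cube([45, 45, 395]);


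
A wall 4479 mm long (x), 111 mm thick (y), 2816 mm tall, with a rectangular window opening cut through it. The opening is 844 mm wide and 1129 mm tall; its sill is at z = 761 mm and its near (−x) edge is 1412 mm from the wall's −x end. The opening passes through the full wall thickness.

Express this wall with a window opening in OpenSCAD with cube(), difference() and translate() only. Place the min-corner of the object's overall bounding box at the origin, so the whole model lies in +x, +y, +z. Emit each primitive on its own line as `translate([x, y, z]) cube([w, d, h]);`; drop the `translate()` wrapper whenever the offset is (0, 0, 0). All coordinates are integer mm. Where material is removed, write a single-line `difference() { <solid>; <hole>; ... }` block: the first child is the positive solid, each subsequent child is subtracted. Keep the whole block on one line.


difference() { cube([4479, 111, 2816]); translate([1412, 0, 761]) cube([844, 111, 1129]); }


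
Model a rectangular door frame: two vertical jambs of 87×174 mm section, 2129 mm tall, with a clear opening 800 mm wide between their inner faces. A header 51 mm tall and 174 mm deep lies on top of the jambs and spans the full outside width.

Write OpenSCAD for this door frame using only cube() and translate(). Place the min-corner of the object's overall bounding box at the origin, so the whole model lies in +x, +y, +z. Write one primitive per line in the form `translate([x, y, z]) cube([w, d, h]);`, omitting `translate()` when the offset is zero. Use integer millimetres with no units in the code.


cube([87, 174, 2129]);
translate([887, 0, 0]) cube([87, 174, 2129]);
translate([0, 0, 2129]) cube([974, 174, 51]);


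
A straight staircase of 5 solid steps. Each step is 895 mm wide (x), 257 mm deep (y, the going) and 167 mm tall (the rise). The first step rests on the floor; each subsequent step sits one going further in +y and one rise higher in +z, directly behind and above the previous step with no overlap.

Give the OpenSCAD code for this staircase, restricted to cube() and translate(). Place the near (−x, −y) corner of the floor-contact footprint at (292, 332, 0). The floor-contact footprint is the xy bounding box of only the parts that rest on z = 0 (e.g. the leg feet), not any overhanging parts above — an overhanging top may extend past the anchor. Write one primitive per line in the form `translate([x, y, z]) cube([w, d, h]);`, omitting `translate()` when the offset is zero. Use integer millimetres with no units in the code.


translate([292, 332, 0]) cube([895, 257, 167]);
translate([292, 589, 167]) cube([895, 257, 167]);
translate([292, 846, 334]) cube([895, 257, 167]);
translate([292, 1103, 501]) cube([895, 257, 167]);
translate([292, 1360, 668]) cube([895, 257, 167]);


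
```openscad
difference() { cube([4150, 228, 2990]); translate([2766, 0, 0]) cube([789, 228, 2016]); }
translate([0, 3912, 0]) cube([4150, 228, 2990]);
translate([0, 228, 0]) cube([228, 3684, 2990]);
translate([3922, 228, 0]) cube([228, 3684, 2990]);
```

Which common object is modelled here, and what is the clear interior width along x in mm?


A single room. The interior width is 3694 mm.

Four walls enclosing a rectangle with a door in the front wall — a room. Outside width 4150 minus two 228 mm walls gives 3694 mm.


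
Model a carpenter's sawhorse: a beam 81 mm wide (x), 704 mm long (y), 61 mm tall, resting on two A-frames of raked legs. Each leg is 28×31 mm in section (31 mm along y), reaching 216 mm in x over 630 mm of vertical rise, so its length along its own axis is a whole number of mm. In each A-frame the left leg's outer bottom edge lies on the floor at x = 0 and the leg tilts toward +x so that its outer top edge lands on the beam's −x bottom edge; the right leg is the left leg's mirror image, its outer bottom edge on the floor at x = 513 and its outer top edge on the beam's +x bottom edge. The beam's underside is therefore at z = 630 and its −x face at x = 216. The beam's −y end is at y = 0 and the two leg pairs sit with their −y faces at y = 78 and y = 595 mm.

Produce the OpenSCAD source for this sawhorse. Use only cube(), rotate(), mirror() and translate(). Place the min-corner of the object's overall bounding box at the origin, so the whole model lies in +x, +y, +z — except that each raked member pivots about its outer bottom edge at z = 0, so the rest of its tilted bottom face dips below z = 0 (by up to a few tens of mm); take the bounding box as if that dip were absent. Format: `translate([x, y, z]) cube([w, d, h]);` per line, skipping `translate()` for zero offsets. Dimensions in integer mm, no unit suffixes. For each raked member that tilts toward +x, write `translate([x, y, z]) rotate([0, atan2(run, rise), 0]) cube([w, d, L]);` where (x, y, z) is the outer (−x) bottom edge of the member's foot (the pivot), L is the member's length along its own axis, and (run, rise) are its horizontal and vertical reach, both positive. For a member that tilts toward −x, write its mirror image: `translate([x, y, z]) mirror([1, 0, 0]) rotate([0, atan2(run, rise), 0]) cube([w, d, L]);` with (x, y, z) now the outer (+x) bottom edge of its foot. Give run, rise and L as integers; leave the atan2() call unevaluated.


translate([216, 0, 630]) cube([81, 704, 61]);
translate([0, 78, 0]) rotate([0, atan2(216, 630), 0]) cube([28, 31, 666]);
translate([513, 78, 0]) mirror([1, 0, 0]) rotate([0, atan2(216, 630), 0]) cube([28, 31, 666]);
translate([0, 595, 0]) rotate([0, atan2(216, 630), 0]) cube([28, 31, 666]);
translate([513, 595, 0]) mirror([1, 0, 0]) rotate([0, atan2(216, 630), 0]) cube([28, 31, 666]);


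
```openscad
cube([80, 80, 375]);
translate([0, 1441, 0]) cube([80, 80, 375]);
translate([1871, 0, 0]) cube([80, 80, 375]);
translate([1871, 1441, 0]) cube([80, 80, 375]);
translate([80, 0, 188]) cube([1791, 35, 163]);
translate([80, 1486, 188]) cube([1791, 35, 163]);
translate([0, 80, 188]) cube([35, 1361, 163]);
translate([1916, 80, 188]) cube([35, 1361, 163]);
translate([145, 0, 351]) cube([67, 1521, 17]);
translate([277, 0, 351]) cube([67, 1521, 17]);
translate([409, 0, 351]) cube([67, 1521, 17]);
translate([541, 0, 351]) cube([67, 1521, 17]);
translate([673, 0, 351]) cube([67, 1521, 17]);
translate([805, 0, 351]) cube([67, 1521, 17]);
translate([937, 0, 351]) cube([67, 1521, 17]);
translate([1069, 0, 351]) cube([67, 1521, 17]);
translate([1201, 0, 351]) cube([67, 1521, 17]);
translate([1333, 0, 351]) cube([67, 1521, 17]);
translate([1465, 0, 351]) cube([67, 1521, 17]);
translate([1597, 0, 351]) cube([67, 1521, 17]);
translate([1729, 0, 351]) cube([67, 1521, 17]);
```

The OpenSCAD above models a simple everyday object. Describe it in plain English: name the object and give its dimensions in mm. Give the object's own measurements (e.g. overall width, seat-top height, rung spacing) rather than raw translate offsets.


A bed frame 1951 mm long (x) by 1521 mm wide (y). Four 80×80 mm corner posts, 375 mm tall, at the corners of the footprint. Four rails of 35 mm thickness and 163 mm height run between adjacent posts with their undersides at z = 188 mm, their outer faces flush with the outside of the frame (the two x-running rails run between the posts' inner faces; the two y-running rails run between the posts' inner faces). 13 slats, each 67 mm wide (x) and 17 mm thick, lie across the top of the two x-running rails, running the full 1521 mm width of the frame in y; along x they sit between the end posts with a 65 mm gap after the −x posts and between neighbouring slats, leaving 75 mm before the +x posts.


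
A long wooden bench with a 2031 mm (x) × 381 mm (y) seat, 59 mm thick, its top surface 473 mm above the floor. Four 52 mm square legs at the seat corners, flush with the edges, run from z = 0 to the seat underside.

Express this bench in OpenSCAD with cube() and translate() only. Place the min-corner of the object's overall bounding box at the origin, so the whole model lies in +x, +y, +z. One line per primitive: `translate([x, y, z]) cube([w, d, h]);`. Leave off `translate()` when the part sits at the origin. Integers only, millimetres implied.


// leg_h = 473 − 59 = 414
translate([0, 0, 414]) cube([2031, 381, 59]);
cube([52, 52, 414]);
translate([0, 329, 0]) cube([52, 52, 414]);
translate([1979, 0, 0]) cube([52, 52, 414]);
translate([1979, 329, 0]) cube([52, 52, 414]);


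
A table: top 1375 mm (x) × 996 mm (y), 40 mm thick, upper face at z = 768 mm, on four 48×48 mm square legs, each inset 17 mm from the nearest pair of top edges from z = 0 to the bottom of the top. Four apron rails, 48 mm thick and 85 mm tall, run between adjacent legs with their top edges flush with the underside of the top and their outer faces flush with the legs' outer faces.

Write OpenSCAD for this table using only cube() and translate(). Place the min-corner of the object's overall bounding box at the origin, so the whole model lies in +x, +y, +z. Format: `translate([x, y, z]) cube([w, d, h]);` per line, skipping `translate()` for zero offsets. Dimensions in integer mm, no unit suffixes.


translate([0, 0, 728]) cube([1375, 996, 40]);
translate([17, 17, 0]) cube([48, 48, 728]);
translate([1310, 17, 0]) cube([48, 48, 728]);
translate([17, 931, 0]) cube([48, 48, 728]);
translate([1310, 931, 0]) cube([48, 48, 728]);
translate([65, 17, 643]) cube([1245, 48, 85]);
translate([65, 931, 643]) cube([1245, 48, 85]);
translate([17, 65, 643]) cube([48, 866, 85]);
translate([1310, 65, 643]) cube([48, 866, 85]);
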